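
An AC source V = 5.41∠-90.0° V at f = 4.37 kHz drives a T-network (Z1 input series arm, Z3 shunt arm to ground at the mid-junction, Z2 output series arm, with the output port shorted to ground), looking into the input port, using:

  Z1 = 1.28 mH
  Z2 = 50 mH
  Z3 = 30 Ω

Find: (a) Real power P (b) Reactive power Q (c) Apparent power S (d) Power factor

Step 1 — Angular frequency: ω = 2π·f = 2π·4370 = 2.746e+04 rad/s.
Step 2 — Component impedances:
  Z1: Z = jωL = j·2.746e+04·0.00128 = 0 + j35.15 Ω
  Z2: Z = jωL = j·2.746e+04·0.05 = 0 + j1373 Ω
  Z3: Z = R = 30 Ω
Step 3 — With the output port shorted to ground, the output series arm Z2 runs from the junction to ground; the shunt arm Z3 also runs from the junction to ground. They appear in parallel: Z3 || Z2 = 29.99 + j0.6552 Ω.
Step 4 — Series with input arm Z1: Z_in = Z1 + (Z3 || Z2) = 29.99 + j35.8 Ω = 46.7∠50.1° Ω.
Step 5 — Source phasor: V = 5.41∠-90.0° V = 0 - j5.41 V.
Step 6 — Current: I = V / Z = -0.08881 - j0.07439 A = 0.1158∠-140.1° A.
Step 7 — Complex power: S = V·I* = 0.4024 + j0.4805 VA.
Step 8 — Real power: P = Re(S) = 0.4024 W.
Step 9 — Reactive power: Q = Im(S) = 0.4805 VAR.
Step 10 — Apparent power: |S| = 0.6267 VA.
Step 11 — Power factor: PF = P/|S| = 0.6421 (lagging).

(a) P = 0.4024 W  (b) Q = 0.4805 VAR  (c) S = 0.6267 VA  (d) PF = 0.6421 (lagging)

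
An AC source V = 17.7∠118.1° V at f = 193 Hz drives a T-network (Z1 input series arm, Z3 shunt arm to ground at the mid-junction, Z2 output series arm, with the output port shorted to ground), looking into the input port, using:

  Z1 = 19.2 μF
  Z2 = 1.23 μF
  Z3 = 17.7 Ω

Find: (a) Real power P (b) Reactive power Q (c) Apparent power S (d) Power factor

Step 1 — Angular frequency: ω = 2π·f = 2π·193 = 1213 rad/s.
Step 2 — Component impedances:
  Z1: Z = 1/(jωC) = -j/(ω·C) = 0 - j42.95 Ω
  Z2: Z = 1/(jωC) = -j/(ω·C) = 0 - j670.4 Ω
  Z3: Z = R = 17.7 Ω
Step 3 — With the output port shorted to ground, the output series arm Z2 runs from the junction to ground; the shunt arm Z3 also runs from the junction to ground. They appear in parallel: Z3 || Z2 = 17.69 - j0.467 Ω.
Step 4 — Series with input arm Z1: Z_in = Z1 + (Z3 || Z2) = 17.69 - j43.42 Ω = 46.88∠-67.8° Ω.
Step 5 — Source phasor: V = 17.7∠118.1° V = -8.337 + j15.61 V.
Step 6 — Current: I = V / Z = -0.3755 - j0.03903 A = 0.3775∠-174.1° A.
Step 7 — Complex power: S = V·I* = 2.521 - j6.189 VA.
Step 8 — Real power: P = Re(S) = 2.521 W.
Step 9 — Reactive power: Q = Im(S) = -6.189 VAR.
Step 10 — Apparent power: |S| = 6.683 VA.
Step 11 — Power factor: PF = P/|S| = 0.3773 (leading).

(a) P = 2.521 W  (b) Q = -6.189 VAR  (c) S = 6.683 VA  (d) PF = 0.3773 (leading)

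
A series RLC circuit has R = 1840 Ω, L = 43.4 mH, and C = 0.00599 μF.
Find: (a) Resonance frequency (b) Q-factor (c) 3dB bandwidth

Step 1 — Resonance condition Im(Z)=0 gives ω₀ = 1/√(LC).
Step 2 — ω₀ = 1/√(0.0434·5.99e-09) = 6.202e+04 rad/s.
Step 3 — f₀ = ω₀/(2π) = 9871 Hz.
Step 4 — Series Q: Q = ω₀L/R = 6.202e+04·0.0434/1840 = 1.463.
Step 5 — 3dB bandwidth: Δω = ω₀/Q = 4.24e+04 rad/s; BW = Δω/(2π) = 6748 Hz.

(a) f₀ = 9871 Hz  (b) Q = 1.463  (c) BW = 6748 Hz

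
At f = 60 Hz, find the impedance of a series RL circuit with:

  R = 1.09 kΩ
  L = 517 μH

Step 1 — Angular frequency: ω = 2π·f = 2π·60 = 377 rad/s.
Step 2 — Component impedances:
  R: Z = R = 1090 Ω
  L: Z = jωL = j·377·0.000517 = 0 + j0.1949 Ω
Step 3 — Series combination: Z_total = R + L = 1090 + j0.1949 Ω = 1090∠0.0° Ω.

Z = 1090 + j0.1949 Ω = 1090∠0.0° Ω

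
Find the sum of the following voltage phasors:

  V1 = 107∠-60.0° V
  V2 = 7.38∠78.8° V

Step 1 — Convert each phasor to rectangular form:
  V1 = 107·(cos(-60.0°) + j·sin(-60.0°)) = 53.5 - j92.66 V
  V2 = 7.38·(cos(78.8°) + j·sin(78.8°)) = 1.433 + j7.239 V
Step 2 — Sum components: V_total = 54.93 - j85.43 V.
Step 3 — Convert to polar: |V_total| = 101.6 V, ∠V_total = -57.3°.

V_total = 101.6∠-57.3° V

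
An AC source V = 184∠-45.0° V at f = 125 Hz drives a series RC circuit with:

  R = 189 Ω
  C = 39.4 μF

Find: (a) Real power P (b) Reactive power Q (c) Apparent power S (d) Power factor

Step 1 — Angular frequency: ω = 2π·f = 2π·125 = 785.4 rad/s.
Step 2 — Component impedances:
  R: Z = R = 189 Ω
  C: Z = 1/(jωC) = -j/(ω·C) = 0 - j32.32 Ω
Step 3 — Series combination: Z_total = R + C = 189 - j32.32 Ω = 191.7∠-9.7° Ω.
Step 4 — Source phasor: V = 184∠-45.0° V = 130.1 - j130.1 V.
Step 5 — Current: I = V / Z = 0.7832 - j0.5545 A = 0.9596∠-35.3° A.
Step 6 — Complex power: S = V·I* = 174 - j29.76 VA.
Step 7 — Real power: P = Re(S) = 174 W.
Step 8 — Reactive power: Q = Im(S) = -29.76 VAR.
Step 9 — Apparent power: |S| = 176.6 VA.
Step 10 — Power factor: PF = P/|S| = 0.9857 (leading).

(a) P = 174 W  (b) Q = -29.76 VAR  (c) S = 176.6 VA  (d) PF = 0.9857 (leading)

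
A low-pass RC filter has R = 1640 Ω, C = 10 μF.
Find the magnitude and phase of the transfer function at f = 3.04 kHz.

Step 1 — Angular frequency: ω = 2π·3040 = 1.91e+04 rad/s.
Step 2 — Transfer function: H(jω) = 1/(1 + jωRC).
Step 3 — Denominator: 1 + jωRC = 1 + j·1.91e+04·1640·1e-05 = 1 + j313.3.
Step 4 — H = 1.019e-05 - j0.003192.
Step 5 — Magnitude: |H| = 0.003192 (-49.9 dB); phase: φ = -89.8°.

|H| = 0.003192 (-49.9 dB), φ = -89.8°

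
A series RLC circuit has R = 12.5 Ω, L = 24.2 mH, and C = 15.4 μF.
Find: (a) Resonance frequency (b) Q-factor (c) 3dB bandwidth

Step 1 — Resonance: ω₀ = 1/√(LC) = 1/√(0.0242·1.54e-05) = 1638 rad/s.
Step 2 — f₀ = ω₀/(2π) = 260.7 Hz.
Step 3 — Series Q: Q = ω₀L/R = 1638·0.0242/12.5 = 3.171.
Step 4 — Bandwidth: Δω = ω₀/Q = 516.5 rad/s; BW = Δω/(2π) = 82.21 Hz.

(a) f₀ = 260.7 Hz  (b) Q = 3.171  (c) BW = 82.21 Hz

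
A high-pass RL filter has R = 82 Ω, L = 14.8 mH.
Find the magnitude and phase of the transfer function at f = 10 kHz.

Step 1 — Angular frequency: ω = 2π·1e+04 = 6.283e+04 rad/s.
Step 2 — Transfer function: H(jω) = jωL/(R + jωL).
Step 3 — Numerator jωL = j·929.9; denominator R + jωL = 82 + j929.9.
Step 4 — H = 0.9923 + j0.0875.
Step 5 — Magnitude: |H| = 0.9961 (-0.0 dB); phase: φ = 5.0°.

|H| = 0.9961 (-0.0 dB), φ = 5.0°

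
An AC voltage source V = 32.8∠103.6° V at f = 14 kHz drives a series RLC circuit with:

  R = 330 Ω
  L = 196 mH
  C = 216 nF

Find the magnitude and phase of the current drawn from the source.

Step 1 — Angular frequency: ω = 2π·f = 2π·1.4e+04 = 8.796e+04 rad/s.
Step 2 — Component impedances:
  R: Z = R = 330 Ω
  L: Z = jωL = j·8.796e+04·0.196 = 0 + j1.724e+04 Ω
  C: Z = 1/(jωC) = -j/(ω·C) = 0 - j52.63 Ω
Step 3 — Series combination: Z_total = R + L + C = 330 + j1.719e+04 Ω = 1.719e+04∠88.9° Ω.
Step 4 — Source phasor: V = 32.8∠103.6° V = -7.713 + j31.88 V.
Step 5 — Ohm's law: I = V / Z_total = (-7.713 + j31.88) / (330 + j1.719e+04) = 0.001845 + j0.0004841 A.
Step 6 — Convert to polar: |I| = 0.001908 A, ∠I = 14.7°.

I = 0.001908∠14.7° A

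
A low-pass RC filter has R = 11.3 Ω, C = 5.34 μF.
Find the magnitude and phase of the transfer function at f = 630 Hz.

Step 1 — Angular frequency: ω = 2π·630 = 3958 rad/s.
Step 2 — Transfer function: H(jω) = 1/(1 + jωRC).
Step 3 — Denominator: 1 + jωRC = 1 + j·3958·11.3·5.34e-06 = 1 + j0.2389.
Step 4 — H = 0.946 - j0.226.
Step 5 — Magnitude: |H| = 0.9726 (-0.2 dB); phase: φ = -13.4°.

|H| = 0.9726 (-0.2 dB), φ = -13.4°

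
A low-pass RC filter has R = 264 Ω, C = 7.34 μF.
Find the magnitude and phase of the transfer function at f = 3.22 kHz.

Step 1 — Angular frequency: ω = 2π·3220 = 2.023e+04 rad/s.
Step 2 — Transfer function: H(jω) = 1/(1 + jωRC).
Step 3 — Denominator: 1 + jωRC = 1 + j·2.023e+04·264·7.34e-06 = 1 + j39.2.
Step 4 — H = 0.0006502 - j0.02549.
Step 5 — Magnitude: |H| = 0.0255 (-31.9 dB); phase: φ = -88.5°.

|H| = 0.0255 (-31.9 dB), φ = -88.5°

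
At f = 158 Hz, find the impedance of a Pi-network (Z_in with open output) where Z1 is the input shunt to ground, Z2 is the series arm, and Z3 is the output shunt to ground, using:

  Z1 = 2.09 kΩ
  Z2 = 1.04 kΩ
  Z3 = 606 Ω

Step 1 — Angular frequency: ω = 2π·f = 2π·158 = 992.7 rad/s.
Step 2 — Component impedances:
  Z1: Z = R = 2090 Ω
  Z2: Z = R = 1040 Ω
  Z3: Z = R = 606 Ω
Step 3 — With open output, the series arm Z2 and the output shunt Z3 appear in series to ground: Z2 + Z3 = 1646 Ω.
Step 4 — Parallel with input shunt Z1: Z_in = Z1 || (Z2 + Z3) = 920.8 Ω = 920.8∠0.0° Ω.

Z = 920.8 Ω = 920.8∠0.0° Ω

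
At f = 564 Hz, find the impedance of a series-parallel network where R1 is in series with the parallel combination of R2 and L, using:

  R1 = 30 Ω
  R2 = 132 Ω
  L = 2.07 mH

Step 1 — Angular frequency: ω = 2π·f = 2π·564 = 3544 rad/s.
Step 2 — Component impedances:
  R1: Z = R = 30 Ω
  R2: Z = R = 132 Ω
  L: Z = jωL = j·3544·0.00207 = 0 + j7.335 Ω
Step 3 — Parallel branch: R2 || L = 1/(1/R2 + 1/L) = 0.4064 + j7.313 Ω.
Step 4 — Series with R1: Z_total = R1 + (R2 || L) = 30.41 + j7.313 Ω = 31.27∠13.5° Ω.

Z = 30.41 + j7.313 Ω = 31.27∠13.5° Ω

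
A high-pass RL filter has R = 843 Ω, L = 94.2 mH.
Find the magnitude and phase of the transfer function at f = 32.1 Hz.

Step 1 — Angular frequency: ω = 2π·32.1 = 201.7 rad/s.
Step 2 — Transfer function: H(jω) = jωL/(R + jωL).
Step 3 — Numerator jωL = j·19; denominator R + jωL = 843 + j19.
Step 4 — H = 0.0005077 + j0.02253.
Step 5 — Magnitude: |H| = 0.02253 (-32.9 dB); phase: φ = 88.7°.

|H| = 0.02253 (-32.9 dB), φ = 88.7°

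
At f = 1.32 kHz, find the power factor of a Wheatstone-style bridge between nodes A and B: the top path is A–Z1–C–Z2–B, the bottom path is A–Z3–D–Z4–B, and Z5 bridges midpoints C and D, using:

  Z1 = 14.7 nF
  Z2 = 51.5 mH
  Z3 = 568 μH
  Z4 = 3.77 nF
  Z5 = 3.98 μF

Step 1 — Angular frequency: ω = 2π·f = 2π·1320 = 8294 rad/s.
Step 2 — Component impedances:
  Z1: Z = 1/(jωC) = -j/(ω·C) = 0 - j8202 Ω
  Z2: Z = jωL = j·8294·0.0515 = 0 + j427.1 Ω
  Z3: Z = jωL = j·8294·0.000568 = 0 + j4.711 Ω
  Z4: Z = 1/(jωC) = -j/(ω·C) = 0 - j3.198e+04 Ω
  Z5: Z = 1/(jωC) = -j/(ω·C) = 0 - j30.29 Ω
Step 3 — Bridge requires nodal analysis (the Z5 bridge couples midpoints C and D, so the two paths cannot be reduced to a simple series/parallel combination). Setting node B to ground and injecting 1 A at node A, the 3-node admittance system at A, C, D solves to V_A = Z_AB = 0 + j406.6 Ω = 406.6∠90.0° Ω.
Step 4 — Power factor: PF = cos(φ) = Re(Z)/|Z| = 0/406.6 = 0.
Step 5 — Type: Im(Z) = 406.6 ⇒ lagging (phase φ = 90.0°).

PF = 0 (lagging, φ = 90.0°)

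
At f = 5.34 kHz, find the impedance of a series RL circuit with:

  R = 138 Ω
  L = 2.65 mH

Step 1 — Angular frequency: ω = 2π·f = 2π·5340 = 3.355e+04 rad/s.
Step 2 — Component impedances:
  R: Z = R = 138 Ω
  L: Z = jωL = j·3.355e+04·0.00265 = 0 + j88.91 Ω
Step 3 — Series combination: Z_total = R + L = 138 + j88.91 Ω = 164.2∠32.8° Ω.

Z = 138 + j88.91 Ω = 164.2∠32.8° Ω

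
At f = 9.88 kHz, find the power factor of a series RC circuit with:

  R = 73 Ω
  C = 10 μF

Step 1 — Angular frequency: ω = 2π·f = 2π·9880 = 6.208e+04 rad/s.
Step 2 — Component impedances:
  R: Z = R = 73 Ω
  C: Z = 1/(jωC) = -j/(ω·C) = 0 - j1.611 Ω
Step 3 — Series combination: Z_total = R + C = 73 - j1.611 Ω = 73.02∠-1.3° Ω.
Step 4 — Power factor: PF = cos(φ) = Re(Z)/|Z| = 73/73.018 = 0.9998.
Step 5 — Type: Im(Z) = -1.611 ⇒ leading (phase φ = -1.3°).

PF = 0.9998 (leading, φ = -1.3°)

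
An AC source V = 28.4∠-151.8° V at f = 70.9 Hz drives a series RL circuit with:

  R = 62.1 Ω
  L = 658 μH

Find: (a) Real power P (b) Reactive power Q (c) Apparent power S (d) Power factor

Step 1 — Angular frequency: ω = 2π·f = 2π·70.9 = 445.5 rad/s.
Step 2 — Component impedances:
  R: Z = R = 62.1 Ω
  L: Z = jωL = j·445.5·0.000658 = 0 + j0.2931 Ω
Step 3 — Series combination: Z_total = R + L = 62.1 + j0.2931 Ω = 62.1∠0.3° Ω.
Step 4 — Source phasor: V = 28.4∠-151.8° V = -25.03 - j13.42 V.
Step 5 — Current: I = V / Z = -0.4041 - j0.2142 A = 0.4573∠-152.1° A.
Step 6 — Complex power: S = V·I* = 12.99 + j0.0613 VA.
Step 7 — Real power: P = Re(S) = 12.99 W.
Step 8 — Reactive power: Q = Im(S) = 0.0613 VAR.
Step 9 — Apparent power: |S| = 12.99 VA.
Step 10 — Power factor: PF = P/|S| = 1 (lagging).

(a) P = 12.99 W  (b) Q = 0.0613 VAR  (c) S = 12.99 VA  (d) PF = 1 (lagging)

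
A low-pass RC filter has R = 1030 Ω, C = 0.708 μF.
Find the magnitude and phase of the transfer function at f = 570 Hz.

Step 1 — Angular frequency: ω = 2π·570 = 3581 rad/s.
Step 2 — Transfer function: H(jω) = 1/(1 + jωRC).
Step 3 — Denominator: 1 + jωRC = 1 + j·3581·1030·7.08e-07 = 1 + j2.612.
Step 4 — H = 0.1279 - j0.3339.
Step 5 — Magnitude: |H| = 0.3576 (-8.9 dB); phase: φ = -69.0°.

|H| = 0.3576 (-8.9 dB), φ = -69.0°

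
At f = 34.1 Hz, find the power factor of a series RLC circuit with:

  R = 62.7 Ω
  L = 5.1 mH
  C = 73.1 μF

Step 1 — Angular frequency: ω = 2π·f = 2π·34.1 = 214.3 rad/s.
Step 2 — Component impedances:
  R: Z = R = 62.7 Ω
  L: Z = jωL = j·214.3·0.0051 = 0 + j1.093 Ω
  C: Z = 1/(jωC) = -j/(ω·C) = 0 - j63.85 Ω
Step 3 — Series combination: Z_total = R + L + C = 62.7 - j62.76 Ω = 88.71∠-45.0° Ω.
Step 4 — Power factor: PF = cos(φ) = Re(Z)/|Z| = 62.7/88.71 = 0.7068.
Step 5 — Type: Im(Z) = -62.76 ⇒ leading (phase φ = -45.0°).

PF = 0.7068 (leading, φ = -45.0°)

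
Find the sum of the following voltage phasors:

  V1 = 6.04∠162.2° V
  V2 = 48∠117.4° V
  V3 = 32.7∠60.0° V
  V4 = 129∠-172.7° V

Step 1 — Convert each phasor to rectangular form:
  V1 = 6.04·(cos(162.2°) + j·sin(162.2°)) = -5.751 + j1.846 V
  V2 = 48·(cos(117.4°) + j·sin(117.4°)) = -22.09 + j42.62 V
  V3 = 32.7·(cos(60.0°) + j·sin(60.0°)) = 16.35 + j28.32 V
  V4 = 129·(cos(-172.7°) + j·sin(-172.7°)) = -128 - j16.39 V
Step 2 — Sum components: V_total = -139.4 + j56.39 V.
Step 3 — Convert to polar: |V_total| = 150.4 V, ∠V_total = 158.0°.

V_total = 150.4∠158.0° V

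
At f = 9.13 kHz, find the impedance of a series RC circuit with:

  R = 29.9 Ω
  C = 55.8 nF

Step 1 — Angular frequency: ω = 2π·f = 2π·9130 = 5.737e+04 rad/s.
Step 2 — Component impedances:
  R: Z = R = 29.9 Ω
  C: Z = 1/(jωC) = -j/(ω·C) = 0 - j312.4 Ω
Step 3 — Series combination: Z_total = R + C = 29.9 - j312.4 Ω = 313.8∠-84.5° Ω.

Z = 29.9 - j312.4 Ω = 313.8∠-84.5° Ω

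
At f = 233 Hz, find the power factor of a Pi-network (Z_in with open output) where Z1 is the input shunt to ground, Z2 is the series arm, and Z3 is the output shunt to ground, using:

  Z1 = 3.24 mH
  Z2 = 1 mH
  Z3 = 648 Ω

Step 1 — Angular frequency: ω = 2π·f = 2π·233 = 1464 rad/s.
Step 2 — Component impedances:
  Z1: Z = jωL = j·1464·0.00324 = 0 + j4.743 Ω
  Z2: Z = jωL = j·1464·0.001 = 0 + j1.464 Ω
  Z3: Z = R = 648 Ω
Step 3 — With open output, the series arm Z2 and the output shunt Z3 appear in series to ground: Z2 + Z3 = 648 + j1.464 Ω.
Step 4 — Parallel with input shunt Z1: Z_in = Z1 || (Z2 + Z3) = 0.03472 + j4.743 Ω = 4.743∠89.6° Ω.
Step 5 — Power factor: PF = cos(φ) = Re(Z)/|Z| = 0.03472/4.743 = 0.00732.
Step 6 — Type: Im(Z) = 4.743 ⇒ lagging (phase φ = 89.6°).

PF = 0.00732 (lagging, φ = 89.6°)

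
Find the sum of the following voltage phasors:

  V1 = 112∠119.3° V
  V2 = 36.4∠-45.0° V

Step 1 — Convert each phasor to rectangular form:
  V1 = 112·(cos(119.3°) + j·sin(119.3°)) = -54.81 + j97.67 V
  V2 = 36.4·(cos(-45.0°) + j·sin(-45.0°)) = 25.74 - j25.74 V
Step 2 — Sum components: V_total = -29.07 + j71.93 V.
Step 3 — Convert to polar: |V_total| = 77.59 V, ∠V_total = 112.0°.

V_total = 77.59∠112.0° V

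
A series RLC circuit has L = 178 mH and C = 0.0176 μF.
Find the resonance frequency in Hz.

Step 1 — Resonance condition Im(Z)=0 gives ω₀ = 1/√(LC).
Step 2 — ω₀ = 1/√(0.178·1.76e-08) = 1.787e+04 rad/s.
Step 3 — f₀ = ω₀/(2π) = 2844 Hz.

f₀ = 2844 Hz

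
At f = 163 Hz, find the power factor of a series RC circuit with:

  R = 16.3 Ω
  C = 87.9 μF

Step 1 — Angular frequency: ω = 2π·f = 2π·163 = 1024 rad/s.
Step 2 — Component impedances:
  R: Z = R = 16.3 Ω
  C: Z = 1/(jωC) = -j/(ω·C) = 0 - j11.11 Ω
Step 3 — Series combination: Z_total = R + C = 16.3 - j11.11 Ω = 19.73∠-34.3° Ω.
Step 4 — Power factor: PF = cos(φ) = Re(Z)/|Z| = 16.3/19.725 = 0.8264.
Step 5 — Type: Im(Z) = -11.11 ⇒ leading (phase φ = -34.3°).

PF = 0.8264 (leading, φ = -34.3°)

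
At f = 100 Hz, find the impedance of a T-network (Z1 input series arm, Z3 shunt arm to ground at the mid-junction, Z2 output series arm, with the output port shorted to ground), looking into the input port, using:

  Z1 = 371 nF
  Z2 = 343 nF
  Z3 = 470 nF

Step 1 — Angular frequency: ω = 2π·f = 2π·100 = 628.3 rad/s.
Step 2 — Component impedances:
  Z1: Z = 1/(jωC) = -j/(ω·C) = 0 - j4290 Ω
  Z2: Z = 1/(jωC) = -j/(ω·C) = 0 - j4640 Ω
  Z3: Z = 1/(jωC) = -j/(ω·C) = 0 - j3386 Ω
Step 3 — With the output port shorted to ground, the output series arm Z2 runs from the junction to ground; the shunt arm Z3 also runs from the junction to ground. They appear in parallel: Z3 || Z2 = 0 - j1958 Ω.
Step 4 — Series with input arm Z1: Z_in = Z1 + (Z3 || Z2) = 0 - j6248 Ω = 6248∠-90.0° Ω.

Z = 0 - j6248 Ω = 6248∠-90.0° Ω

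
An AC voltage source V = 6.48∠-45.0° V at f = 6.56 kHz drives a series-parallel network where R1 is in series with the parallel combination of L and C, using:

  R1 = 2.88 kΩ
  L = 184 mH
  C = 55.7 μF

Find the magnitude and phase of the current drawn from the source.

Step 1 — Angular frequency: ω = 2π·f = 2π·6560 = 4.122e+04 rad/s.
Step 2 — Component impedances:
  R1: Z = R = 2880 Ω
  L: Z = jωL = j·4.122e+04·0.184 = 0 + j7584 Ω
  C: Z = 1/(jωC) = -j/(ω·C) = 0 - j0.4356 Ω
Step 3 — Parallel branch: L || C = 1/(1/L + 1/C) = 0 - j0.4356 Ω.
Step 4 — Series with R1: Z_total = R1 + (L || C) = 2880 - j0.4356 Ω = 2880∠-0.0° Ω.
Step 5 — Source phasor: V = 6.48∠-45.0° V = 4.582 - j4.582 V.
Step 6 — Ohm's law: I = V / Z_total = (4.582 - j4.582) / (2880 - j0.4356) = 0.001591 - j0.001591 A.
Step 7 — Convert to polar: |I| = 0.00225 A, ∠I = -45.0°.

I = 0.00225∠-45.0° A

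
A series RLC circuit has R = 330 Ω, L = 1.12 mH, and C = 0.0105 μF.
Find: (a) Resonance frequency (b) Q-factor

Step 1 — Resonance condition Im(Z)=0 gives ω₀ = 1/√(LC).
Step 2 — ω₀ = 1/√(0.00112·1.05e-08) = 2.916e+05 rad/s.
Step 3 — f₀ = ω₀/(2π) = 4.641e+04 Hz.
Step 4 — Series Q: Q = ω₀L/R = 2.916e+05·0.00112/330 = 0.9897.

(a) f₀ = 4.641e+04 Hz  (b) Q = 0.9897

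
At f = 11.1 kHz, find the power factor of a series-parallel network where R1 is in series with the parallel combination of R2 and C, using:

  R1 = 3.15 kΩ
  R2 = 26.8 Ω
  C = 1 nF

Step 1 — Angular frequency: ω = 2π·f = 2π·1.11e+04 = 6.974e+04 rad/s.
Step 2 — Component impedances:
  R1: Z = R = 3150 Ω
  R2: Z = R = 26.8 Ω
  C: Z = 1/(jωC) = -j/(ω·C) = 0 - j1.434e+04 Ω
Step 3 — Parallel branch: R2 || C = 1/(1/R2 + 1/C) = 26.8 - j0.05009 Ω.
Step 4 — Series with R1: Z_total = R1 + (R2 || C) = 3177 - j0.05009 Ω = 3177∠-0.0° Ω.
Step 5 — Power factor: PF = cos(φ) = Re(Z)/|Z| = 3177/3177 = 1.
Step 6 — Type: Im(Z) = -0.05009 ⇒ leading (phase φ = -0.0°).

PF = 1 (leading, φ = -0.0°)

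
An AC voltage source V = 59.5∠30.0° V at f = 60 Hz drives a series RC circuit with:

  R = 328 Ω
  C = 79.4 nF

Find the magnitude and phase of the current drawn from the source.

Step 1 — Angular frequency: ω = 2π·f = 2π·60 = 377 rad/s.
Step 2 — Component impedances:
  R: Z = R = 328 Ω
  C: Z = 1/(jωC) = -j/(ω·C) = 0 - j3.341e+04 Ω
Step 3 — Series combination: Z_total = R + C = 328 - j3.341e+04 Ω = 3.341e+04∠-89.4° Ω.
Step 4 — Source phasor: V = 59.5∠30.0° V = 51.53 + j29.75 V.
Step 5 — Ohm's law: I = V / Z_total = (51.53 + j29.75) / (328 - j3.341e+04) = -0.0008753 + j0.001551 A.
Step 6 — Convert to polar: |I| = 0.001781 A, ∠I = 119.4°.

I = 0.001781∠119.4° A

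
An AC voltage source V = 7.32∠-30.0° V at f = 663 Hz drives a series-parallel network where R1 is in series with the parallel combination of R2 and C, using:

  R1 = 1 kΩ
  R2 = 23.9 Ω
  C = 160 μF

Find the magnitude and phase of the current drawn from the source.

Step 1 — Angular frequency: ω = 2π·f = 2π·663 = 4166 rad/s.
Step 2 — Component impedances:
  R1: Z = R = 1000 Ω
  R2: Z = R = 23.9 Ω
  C: Z = 1/(jωC) = -j/(ω·C) = 0 - j1.5 Ω
Step 3 — Parallel branch: R2 || C = 1/(1/R2 + 1/C) = 0.09381 - j1.494 Ω.
Step 4 — Series with R1: Z_total = R1 + (R2 || C) = 1000 - j1.494 Ω = 1000∠-0.1° Ω.
Step 5 — Source phasor: V = 7.32∠-30.0° V = 6.339 - j3.66 V.
Step 6 — Ohm's law: I = V / Z_total = (6.339 - j3.66) / (1000 - j1.494) = 0.006344 - j0.00365 A.
Step 7 — Convert to polar: |I| = 0.007319 A, ∠I = -29.9°.

I = 0.007319∠-29.9° A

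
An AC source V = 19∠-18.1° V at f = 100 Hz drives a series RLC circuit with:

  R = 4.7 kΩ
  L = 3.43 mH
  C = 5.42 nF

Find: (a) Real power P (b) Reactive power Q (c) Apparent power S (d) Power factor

Step 1 — Angular frequency: ω = 2π·f = 2π·100 = 628.3 rad/s.
Step 2 — Component impedances:
  R: Z = R = 4700 Ω
  L: Z = jωL = j·628.3·0.00343 = 0 + j2.155 Ω
  C: Z = 1/(jωC) = -j/(ω·C) = 0 - j2.936e+05 Ω
Step 3 — Series combination: Z_total = R + L + C = 4700 - j2.936e+05 Ω = 2.937e+05∠-89.1° Ω.
Step 4 — Source phasor: V = 19∠-18.1° V = 18.06 - j5.903 V.
Step 5 — Current: I = V / Z = 2.108e-05 + j6.117e-05 A = 6.47e-05∠71.0° A.
Step 6 — Complex power: S = V·I* = 1.967e-05 - j0.001229 VA.
Step 7 — Real power: P = Re(S) = 1.967e-05 W.
Step 8 — Reactive power: Q = Im(S) = -0.001229 VAR.
Step 9 — Apparent power: |S| = 0.001229 VA.
Step 10 — Power factor: PF = P/|S| = 0.016 (leading).

(a) P = 1.967e-05 W  (b) Q = -0.001229 VAR  (c) S = 0.001229 VA  (d) PF = 0.016 (leading)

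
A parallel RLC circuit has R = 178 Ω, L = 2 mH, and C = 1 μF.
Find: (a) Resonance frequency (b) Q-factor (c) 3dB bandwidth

Step 1 — Resonance: ω₀ = 1/√(LC) = 1/√(0.002·1e-06) = 2.236e+04 rad/s.
Step 2 — f₀ = ω₀/(2π) = 3559 Hz.
Step 3 — Parallel Q: Q = R/(ω₀L) = 178/(2.236e+04·0.002) = 3.98.
Step 4 — Bandwidth: Δω = ω₀/Q = 5618 rad/s; BW = Δω/(2π) = 894.1 Hz.

(a) f₀ = 3559 Hz  (b) Q = 3.98  (c) BW = 894.1 Hz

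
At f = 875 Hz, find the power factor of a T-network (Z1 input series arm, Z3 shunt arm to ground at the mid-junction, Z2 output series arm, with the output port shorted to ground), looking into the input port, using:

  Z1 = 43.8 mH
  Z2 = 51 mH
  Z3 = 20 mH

Step 1 — Angular frequency: ω = 2π·f = 2π·875 = 5498 rad/s.
Step 2 — Component impedances:
  Z1: Z = jωL = j·5498·0.0438 = 0 + j240.8 Ω
  Z2: Z = jωL = j·5498·0.051 = 0 + j280.4 Ω
  Z3: Z = jωL = j·5498·0.02 = 0 + j110 Ω
Step 3 — With the output port shorted to ground, the output series arm Z2 runs from the junction to ground; the shunt arm Z3 also runs from the junction to ground. They appear in parallel: Z3 || Z2 = 0 + j78.98 Ω.
Step 4 — Series with input arm Z1: Z_in = Z1 + (Z3 || Z2) = 0 + j319.8 Ω = 319.8∠90.0° Ω.
Step 5 — Power factor: PF = cos(φ) = Re(Z)/|Z| = 0/319.8 = 0.
Step 6 — Type: Im(Z) = 319.8 ⇒ lagging (phase φ = 90.0°).

PF = 0 (lagging, φ = 90.0°)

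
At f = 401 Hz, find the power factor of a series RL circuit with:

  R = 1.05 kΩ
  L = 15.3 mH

Step 1 — Angular frequency: ω = 2π·f = 2π·401 = 2520 rad/s.
Step 2 — Component impedances:
  R: Z = R = 1050 Ω
  L: Z = jωL = j·2520·0.0153 = 0 + j38.55 Ω
Step 3 — Series combination: Z_total = R + L = 1050 + j38.55 Ω = 1051∠2.1° Ω.
Step 4 — Power factor: PF = cos(φ) = Re(Z)/|Z| = 1050/1050.7 = 0.9993.
Step 5 — Type: Im(Z) = 38.55 ⇒ lagging (phase φ = 2.1°).

PF = 0.9993 (lagging, φ = 2.1°)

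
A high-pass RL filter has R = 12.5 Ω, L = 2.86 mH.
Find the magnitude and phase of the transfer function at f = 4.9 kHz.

Step 1 — Angular frequency: ω = 2π·4900 = 3.079e+04 rad/s.
Step 2 — Transfer function: H(jω) = jωL/(R + jωL).
Step 3 — Numerator jωL = j·88.05; denominator R + jωL = 12.5 + j88.05.
Step 4 — H = 0.9802 + j0.1392.
Step 5 — Magnitude: |H| = 0.9901 (-0.1 dB); phase: φ = 8.1°.

|H| = 0.9901 (-0.1 dB), φ = 8.1°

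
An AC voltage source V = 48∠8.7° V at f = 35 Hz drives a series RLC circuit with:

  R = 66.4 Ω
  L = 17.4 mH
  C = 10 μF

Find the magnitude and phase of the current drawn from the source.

Step 1 — Angular frequency: ω = 2π·f = 2π·35 = 219.9 rad/s.
Step 2 — Component impedances:
  R: Z = R = 66.4 Ω
  L: Z = jωL = j·219.9·0.0174 = 0 + j3.826 Ω
  C: Z = 1/(jωC) = -j/(ω·C) = 0 - j454.7 Ω
Step 3 — Series combination: Z_total = R + L + C = 66.4 - j450.9 Ω = 455.8∠-81.6° Ω.
Step 4 — Source phasor: V = 48∠8.7° V = 47.45 + j7.261 V.
Step 5 — Ohm's law: I = V / Z_total = (47.45 + j7.261) / (66.4 - j450.9) = -0.0005934 + j0.1053 A.
Step 6 — Convert to polar: |I| = 0.1053 A, ∠I = 90.3°.

I = 0.1053∠90.3° A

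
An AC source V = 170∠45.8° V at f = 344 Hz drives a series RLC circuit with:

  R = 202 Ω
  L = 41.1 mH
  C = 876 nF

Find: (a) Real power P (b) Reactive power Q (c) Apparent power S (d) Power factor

Step 1 — Angular frequency: ω = 2π·f = 2π·344 = 2161 rad/s.
Step 2 — Component impedances:
  R: Z = R = 202 Ω
  L: Z = jωL = j·2161·0.0411 = 0 + j88.83 Ω
  C: Z = 1/(jωC) = -j/(ω·C) = 0 - j528.2 Ω
Step 3 — Series combination: Z_total = R + L + C = 202 - j439.3 Ω = 483.5∠-65.3° Ω.
Step 4 — Source phasor: V = 170∠45.8° V = 118.5 + j121.9 V.
Step 5 — Current: I = V / Z = -0.1266 + j0.328 A = 0.3516∠111.1° A.
Step 6 — Complex power: S = V·I* = 24.97 - j54.3 VA.
Step 7 — Real power: P = Re(S) = 24.97 W.
Step 8 — Reactive power: Q = Im(S) = -54.3 VAR.
Step 9 — Apparent power: |S| = 59.77 VA.
Step 10 — Power factor: PF = P/|S| = 0.4178 (leading).

(a) P = 24.97 W  (b) Q = -54.3 VAR  (c) S = 59.77 VA  (d) PF = 0.4178 (leading)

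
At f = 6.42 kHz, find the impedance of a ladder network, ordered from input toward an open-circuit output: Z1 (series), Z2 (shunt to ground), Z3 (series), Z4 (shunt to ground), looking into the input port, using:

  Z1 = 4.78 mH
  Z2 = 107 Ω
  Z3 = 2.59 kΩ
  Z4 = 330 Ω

Step 1 — Angular frequency: ω = 2π·f = 2π·6420 = 4.034e+04 rad/s.
Step 2 — Component impedances:
  Z1: Z = jωL = j·4.034e+04·0.00478 = 0 + j192.8 Ω
  Z2: Z = R = 107 Ω
  Z3: Z = R = 2590 Ω
  Z4: Z = R = 330 Ω
Step 3 — Ladder network (open output): work backward from the far end, alternating series and parallel combinations. Z_in = 103.2 + j192.8 Ω = 218.7∠61.8° Ω.

Z = 103.2 + j192.8 Ω = 218.7∠61.8° Ω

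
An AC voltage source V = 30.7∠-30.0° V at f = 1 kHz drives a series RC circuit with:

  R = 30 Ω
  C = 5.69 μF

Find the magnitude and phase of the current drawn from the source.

Step 1 — Angular frequency: ω = 2π·f = 2π·1000 = 6283 rad/s.
Step 2 — Component impedances:
  R: Z = R = 30 Ω
  C: Z = 1/(jωC) = -j/(ω·C) = 0 - j27.97 Ω
Step 3 — Series combination: Z_total = R + C = 30 - j27.97 Ω = 41.02∠-43.0° Ω.
Step 4 — Source phasor: V = 30.7∠-30.0° V = 26.59 - j15.35 V.
Step 5 — Ohm's law: I = V / Z_total = (26.59 - j15.35) / (30 - j27.97) = 0.7293 + j0.1683 A.
Step 6 — Convert to polar: |I| = 0.7485 A, ∠I = 13.0°.

I = 0.7485∠13.0° A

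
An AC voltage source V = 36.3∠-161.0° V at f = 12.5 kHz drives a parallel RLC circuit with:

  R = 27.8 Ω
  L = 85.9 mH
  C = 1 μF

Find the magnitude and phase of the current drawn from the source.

Step 1 — Angular frequency: ω = 2π·f = 2π·1.25e+04 = 7.854e+04 rad/s.
Step 2 — Component impedances:
  R: Z = R = 27.8 Ω
  L: Z = jωL = j·7.854e+04·0.0859 = 0 + j6747 Ω
  C: Z = 1/(jωC) = -j/(ω·C) = 0 - j12.73 Ω
Step 3 — Parallel combination: 1/Z_total = 1/R + 1/L + 1/C; Z_total = 4.835 - j10.54 Ω = 11.59∠-65.4° Ω.
Step 4 — Source phasor: V = 36.3∠-161.0° V = -34.32 - j11.82 V.
Step 5 — Ohm's law: I = V / Z_total = (-34.32 - j11.82) / (4.835 - j10.54) = -0.3082 - j3.116 A.
Step 6 — Convert to polar: |I| = 3.131 A, ∠I = -95.6°.

I = 3.131∠-95.6° A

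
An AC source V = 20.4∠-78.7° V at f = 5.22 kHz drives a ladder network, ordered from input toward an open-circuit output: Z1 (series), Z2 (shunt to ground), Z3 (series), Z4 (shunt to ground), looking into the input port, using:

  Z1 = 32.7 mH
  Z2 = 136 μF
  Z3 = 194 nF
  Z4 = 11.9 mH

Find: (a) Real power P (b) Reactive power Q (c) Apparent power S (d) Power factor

Step 1 — Angular frequency: ω = 2π·f = 2π·5220 = 3.28e+04 rad/s.
Step 2 — Component impedances:
  Z1: Z = jωL = j·3.28e+04·0.0327 = 0 + j1073 Ω
  Z2: Z = 1/(jωC) = -j/(ω·C) = 0 - j0.2242 Ω
  Z3: Z = 1/(jωC) = -j/(ω·C) = 0 - j157.2 Ω
  Z4: Z = jωL = j·3.28e+04·0.0119 = 0 + j390.3 Ω
Step 3 — Ladder network (open output): work backward from the far end, alternating series and parallel combinations. Z_in = 0 + j1072 Ω = 1072∠90.0° Ω.
Step 4 — Source phasor: V = 20.4∠-78.7° V = 3.997 - j20 V.
Step 5 — Current: I = V / Z = -0.01866 - j0.003728 A = 0.01902∠-168.7° A.
Step 6 — Complex power: S = V·I* = 0 + j0.3881 VA.
Step 7 — Real power: P = Re(S) = 0 W.
Step 8 — Reactive power: Q = Im(S) = 0.3881 VAR.
Step 9 — Apparent power: |S| = 0.3881 VA.
Step 10 — Power factor: PF = P/|S| = 0 (lagging).

(a) P = 0 W  (b) Q = 0.3881 VAR  (c) S = 0.3881 VA  (d) PF = 0 (lagging)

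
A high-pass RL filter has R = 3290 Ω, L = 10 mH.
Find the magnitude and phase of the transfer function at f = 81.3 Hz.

Step 1 — Angular frequency: ω = 2π·81.3 = 510.8 rad/s.
Step 2 — Transfer function: H(jω) = jωL/(R + jωL).
Step 3 — Numerator jωL = j·5.108; denominator R + jωL = 3290 + j5.108.
Step 4 — H = 2.411e-06 + j0.001553.
Step 5 — Magnitude: |H| = 0.001553 (-56.2 dB); phase: φ = 89.9°.

|H| = 0.001553 (-56.2 dB), φ = 89.9°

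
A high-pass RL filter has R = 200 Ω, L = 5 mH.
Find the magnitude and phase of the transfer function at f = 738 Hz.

Step 1 — Angular frequency: ω = 2π·738 = 4637 rad/s.
Step 2 — Transfer function: H(jω) = jωL/(R + jωL).
Step 3 — Numerator jωL = j·23.18; denominator R + jωL = 200 + j23.18.
Step 4 — H = 0.01326 + j0.1144.
Step 5 — Magnitude: |H| = 0.1152 (-18.8 dB); phase: φ = 83.4°.

|H| = 0.1152 (-18.8 dB), φ = 83.4°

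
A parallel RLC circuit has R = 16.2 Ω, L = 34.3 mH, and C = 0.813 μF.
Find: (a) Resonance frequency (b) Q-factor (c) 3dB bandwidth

Step 1 — Resonance: ω₀ = 1/√(LC) = 1/√(0.0343·8.13e-07) = 5988 rad/s.
Step 2 — f₀ = ω₀/(2π) = 953.1 Hz.
Step 3 — Parallel Q: Q = R/(ω₀L) = 16.2/(5988·0.0343) = 0.07887.
Step 4 — Bandwidth: Δω = ω₀/Q = 7.593e+04 rad/s; BW = Δω/(2π) = 1.208e+04 Hz.

(a) f₀ = 953.1 Hz  (b) Q = 0.07887  (c) BW = 1.208e+04 Hz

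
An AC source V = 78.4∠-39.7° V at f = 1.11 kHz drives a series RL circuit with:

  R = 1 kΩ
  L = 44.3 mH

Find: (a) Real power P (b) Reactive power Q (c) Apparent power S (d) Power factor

Step 1 — Angular frequency: ω = 2π·f = 2π·1110 = 6974 rad/s.
Step 2 — Component impedances:
  R: Z = R = 1000 Ω
  L: Z = jωL = j·6974·0.0443 = 0 + j309 Ω
Step 3 — Series combination: Z_total = R + L = 1000 + j309 Ω = 1047∠17.2° Ω.
Step 4 — Source phasor: V = 78.4∠-39.7° V = 60.32 - j50.08 V.
Step 5 — Current: I = V / Z = 0.04094 - j0.06273 A = 0.07491∠-56.9° A.
Step 6 — Complex power: S = V·I* = 5.611 + j1.734 VA.
Step 7 — Real power: P = Re(S) = 5.611 W.
Step 8 — Reactive power: Q = Im(S) = 1.734 VAR.
Step 9 — Apparent power: |S| = 5.873 VA.
Step 10 — Power factor: PF = P/|S| = 0.9554 (lagging).

(a) P = 5.611 W  (b) Q = 1.734 VAR  (c) S = 5.873 VA  (d) PF = 0.9554 (lagging)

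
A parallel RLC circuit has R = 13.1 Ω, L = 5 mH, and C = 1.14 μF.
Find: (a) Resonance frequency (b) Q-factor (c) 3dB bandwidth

Step 1 — Resonance: ω₀ = 1/√(LC) = 1/√(0.005·1.14e-06) = 1.325e+04 rad/s.
Step 2 — f₀ = ω₀/(2π) = 2108 Hz.
Step 3 — Parallel Q: Q = R/(ω₀L) = 13.1/(1.325e+04·0.005) = 0.1978.
Step 4 — Bandwidth: Δω = ω₀/Q = 6.696e+04 rad/s; BW = Δω/(2π) = 1.066e+04 Hz.

(a) f₀ = 2108 Hz  (b) Q = 0.1978  (c) BW = 1.066e+04 Hz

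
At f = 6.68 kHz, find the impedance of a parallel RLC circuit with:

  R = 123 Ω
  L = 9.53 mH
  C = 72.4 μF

Step 1 — Angular frequency: ω = 2π·f = 2π·6680 = 4.197e+04 rad/s.
Step 2 — Component impedances:
  R: Z = R = 123 Ω
  L: Z = jωL = j·4.197e+04·0.00953 = 0 + j400 Ω
  C: Z = 1/(jωC) = -j/(ω·C) = 0 - j0.3291 Ω
Step 3 — Parallel combination: 1/Z_total = 1/R + 1/L + 1/C; Z_total = 0.0008819 - j0.3294 Ω = 0.3294∠-89.8° Ω.

Z = 0.0008819 - j0.3294 Ω = 0.3294∠-89.8° Ω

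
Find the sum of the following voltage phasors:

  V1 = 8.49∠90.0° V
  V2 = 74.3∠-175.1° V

Step 1 — Convert each phasor to rectangular form:
  V1 = 8.49·(cos(90.0°) + j·sin(90.0°)) = 0 + j8.49 V
  V2 = 74.3·(cos(-175.1°) + j·sin(-175.1°)) = -74.03 - j6.346 V
Step 2 — Sum components: V_total = -74.03 + j2.144 V.
Step 3 — Convert to polar: |V_total| = 74.06 V, ∠V_total = 178.3°.

V_total = 74.06∠178.3° V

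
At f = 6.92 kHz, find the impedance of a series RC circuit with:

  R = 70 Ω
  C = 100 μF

Step 1 — Angular frequency: ω = 2π·f = 2π·6920 = 4.348e+04 rad/s.
Step 2 — Component impedances:
  R: Z = R = 70 Ω
  C: Z = 1/(jωC) = -j/(ω·C) = 0 - j0.23 Ω
Step 3 — Series combination: Z_total = R + C = 70 - j0.23 Ω = 70∠-0.2° Ω.

Z = 70 - j0.23 Ω = 70∠-0.2° Ω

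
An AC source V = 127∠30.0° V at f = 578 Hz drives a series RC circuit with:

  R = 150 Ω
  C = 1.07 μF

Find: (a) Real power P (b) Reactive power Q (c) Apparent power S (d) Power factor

Step 1 — Angular frequency: ω = 2π·f = 2π·578 = 3632 rad/s.
Step 2 — Component impedances:
  R: Z = R = 150 Ω
  C: Z = 1/(jωC) = -j/(ω·C) = 0 - j257.3 Ω
Step 3 — Series combination: Z_total = R + C = 150 - j257.3 Ω = 297.9∠-59.8° Ω.
Step 4 — Source phasor: V = 127∠30.0° V = 110 + j63.5 V.
Step 5 — Current: I = V / Z = 0.001766 + j0.4264 A = 0.4264∠89.8° A.
Step 6 — Complex power: S = V·I* = 27.27 - j46.78 VA.
Step 7 — Real power: P = Re(S) = 27.27 W.
Step 8 — Reactive power: Q = Im(S) = -46.78 VAR.
Step 9 — Apparent power: |S| = 54.15 VA.
Step 10 — Power factor: PF = P/|S| = 0.5036 (leading).

(a) P = 27.27 W  (b) Q = -46.78 VAR  (c) S = 54.15 VA  (d) PF = 0.5036 (leading)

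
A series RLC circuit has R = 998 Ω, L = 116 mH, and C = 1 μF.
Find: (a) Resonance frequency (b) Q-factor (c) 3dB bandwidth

Step 1 — Resonance: ω₀ = 1/√(LC) = 1/√(0.116·1e-06) = 2936 rad/s.
Step 2 — f₀ = ω₀/(2π) = 467.3 Hz.
Step 3 — Series Q: Q = ω₀L/R = 2936·0.116/998 = 0.3413.
Step 4 — Bandwidth: Δω = ω₀/Q = 8603 rad/s; BW = Δω/(2π) = 1369 Hz.

(a) f₀ = 467.3 Hz  (b) Q = 0.3413  (c) BW = 1369 Hz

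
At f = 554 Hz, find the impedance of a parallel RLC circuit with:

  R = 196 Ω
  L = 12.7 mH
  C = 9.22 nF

Step 1 — Angular frequency: ω = 2π·f = 2π·554 = 3481 rad/s.
Step 2 — Component impedances:
  R: Z = R = 196 Ω
  L: Z = jωL = j·3481·0.0127 = 0 + j44.21 Ω
  C: Z = 1/(jωC) = -j/(ω·C) = 0 - j3.116e+04 Ω
Step 3 — Parallel combination: 1/Z_total = 1/R + 1/L + 1/C; Z_total = 9.514 + j42.12 Ω = 43.18∠77.3° Ω.

Z = 9.514 + j42.12 Ω = 43.18∠77.3° Ω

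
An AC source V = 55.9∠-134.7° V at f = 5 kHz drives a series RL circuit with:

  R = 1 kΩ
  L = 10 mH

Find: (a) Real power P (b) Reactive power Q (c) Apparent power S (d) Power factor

Step 1 — Angular frequency: ω = 2π·f = 2π·5000 = 3.142e+04 rad/s.
Step 2 — Component impedances:
  R: Z = R = 1000 Ω
  L: Z = jωL = j·3.142e+04·0.01 = 0 + j314.2 Ω
Step 3 — Series combination: Z_total = R + L = 1000 + j314.2 Ω = 1048∠17.4° Ω.
Step 4 — Source phasor: V = 55.9∠-134.7° V = -39.32 - j39.73 V.
Step 5 — Current: I = V / Z = -0.04715 - j0.02492 A = 0.05333∠-152.1° A.
Step 6 — Complex power: S = V·I* = 2.844 + j0.8935 VA.
Step 7 — Real power: P = Re(S) = 2.844 W.
Step 8 — Reactive power: Q = Im(S) = 0.8935 VAR.
Step 9 — Apparent power: |S| = 2.981 VA.
Step 10 — Power factor: PF = P/|S| = 0.954 (lagging).

(a) P = 2.844 W  (b) Q = 0.8935 VAR  (c) S = 2.981 VA  (d) PF = 0.954 (lagging)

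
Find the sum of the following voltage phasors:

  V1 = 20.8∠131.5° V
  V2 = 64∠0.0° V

Step 1 — Convert each phasor to rectangular form:
  V1 = 20.8·(cos(131.5°) + j·sin(131.5°)) = -13.78 + j15.58 V
  V2 = 64·(cos(0.0°) + j·sin(0.0°)) = 64 V
Step 2 — Sum components: V_total = 50.22 + j15.58 V.
Step 3 — Convert to polar: |V_total| = 52.58 V, ∠V_total = 17.2°.

V_total = 52.58∠17.2° V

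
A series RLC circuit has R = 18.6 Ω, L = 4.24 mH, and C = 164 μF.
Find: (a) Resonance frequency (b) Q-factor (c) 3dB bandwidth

Step 1 — Resonance condition Im(Z)=0 gives ω₀ = 1/√(LC).
Step 2 — ω₀ = 1/√(0.00424·0.000164) = 1199 rad/s.
Step 3 — f₀ = ω₀/(2π) = 190.9 Hz.
Step 4 — Series Q: Q = ω₀L/R = 1199·0.00424/18.6 = 0.2734.
Step 5 — 3dB bandwidth: Δω = ω₀/Q = 4387 rad/s; BW = Δω/(2π) = 698.2 Hz.

(a) f₀ = 190.9 Hz  (b) Q = 0.2734  (c) BW = 698.2 Hz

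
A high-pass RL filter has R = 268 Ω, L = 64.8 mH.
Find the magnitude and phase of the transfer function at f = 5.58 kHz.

Step 1 — Angular frequency: ω = 2π·5580 = 3.506e+04 rad/s.
Step 2 — Transfer function: H(jω) = jωL/(R + jωL).
Step 3 — Numerator jωL = j·2272; denominator R + jωL = 268 + j2272.
Step 4 — H = 0.9863 + j0.1163.
Step 5 — Magnitude: |H| = 0.9931 (-0.1 dB); phase: φ = 6.7°.

|H| = 0.9931 (-0.1 dB), φ = 6.7°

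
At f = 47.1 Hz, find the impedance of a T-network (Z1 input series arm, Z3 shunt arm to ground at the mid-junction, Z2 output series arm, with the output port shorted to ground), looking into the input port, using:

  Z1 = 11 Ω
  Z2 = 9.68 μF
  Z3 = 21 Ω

Step 1 — Angular frequency: ω = 2π·f = 2π·47.1 = 295.9 rad/s.
Step 2 — Component impedances:
  Z1: Z = R = 11 Ω
  Z2: Z = 1/(jωC) = -j/(ω·C) = 0 - j349.1 Ω
  Z3: Z = R = 21 Ω
Step 3 — With the output port shorted to ground, the output series arm Z2 runs from the junction to ground; the shunt arm Z3 also runs from the junction to ground. They appear in parallel: Z3 || Z2 = 20.92 - j1.259 Ω.
Step 4 — Series with input arm Z1: Z_in = Z1 + (Z3 || Z2) = 31.92 - j1.259 Ω = 31.95∠-2.3° Ω.

Z = 31.92 - j1.259 Ω = 31.95∠-2.3° Ω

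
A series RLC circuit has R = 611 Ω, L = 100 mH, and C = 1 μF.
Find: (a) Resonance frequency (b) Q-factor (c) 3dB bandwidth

Step 1 — Resonance condition Im(Z)=0 gives ω₀ = 1/√(LC).
Step 2 — ω₀ = 1/√(0.1·1e-06) = 3162 rad/s.
Step 3 — f₀ = ω₀/(2π) = 503.3 Hz.
Step 4 — Series Q: Q = ω₀L/R = 3162·0.1/611 = 0.5176.
Step 5 — 3dB bandwidth: Δω = ω₀/Q = 6110 rad/s; BW = Δω/(2π) = 972.4 Hz.

(a) f₀ = 503.3 Hz  (b) Q = 0.5176  (c) BW = 972.4 Hz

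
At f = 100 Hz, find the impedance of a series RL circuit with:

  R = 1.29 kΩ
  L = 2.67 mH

Step 1 — Angular frequency: ω = 2π·f = 2π·100 = 628.3 rad/s.
Step 2 — Component impedances:
  R: Z = R = 1290 Ω
  L: Z = jωL = j·628.3·0.00267 = 0 + j1.678 Ω
Step 3 — Series combination: Z_total = R + L = 1290 + j1.678 Ω = 1290∠0.1° Ω.

Z = 1290 + j1.678 Ω = 1290∠0.1° Ω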